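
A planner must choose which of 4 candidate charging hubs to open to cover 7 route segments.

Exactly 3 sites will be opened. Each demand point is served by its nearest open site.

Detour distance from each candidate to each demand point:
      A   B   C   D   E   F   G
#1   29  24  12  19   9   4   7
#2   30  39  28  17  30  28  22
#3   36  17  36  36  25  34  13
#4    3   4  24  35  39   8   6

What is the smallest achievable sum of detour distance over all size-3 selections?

55

Open {#1, #2, #4}.
  A→#4 3, B→#4 4, C→#1 12, D→#2 17, E→#1 9, F→#1 4, G→#4 6  ⇒ total 55.
Compare {#1, #3, #4}: total 57.
Compare {#2, #3, #4}: total 87.
No size-3 selection does better; minimum is 55.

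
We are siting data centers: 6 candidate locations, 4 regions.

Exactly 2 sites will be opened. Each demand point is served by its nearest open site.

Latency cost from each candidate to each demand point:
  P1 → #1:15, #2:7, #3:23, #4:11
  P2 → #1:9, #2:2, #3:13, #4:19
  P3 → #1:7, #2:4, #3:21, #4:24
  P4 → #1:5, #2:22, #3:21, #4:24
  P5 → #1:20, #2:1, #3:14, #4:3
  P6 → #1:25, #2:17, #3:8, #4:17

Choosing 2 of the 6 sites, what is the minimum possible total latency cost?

Open {P4, P5}.
  #1→P4 5, #2→P5 1, #3→P5 14, #4→P5 3  ⇒ total 23.
Compare {P3, P5}: total 25.
Compare {P2, P5}: total 26.
No size-2 selection does better; minimum is 23.

23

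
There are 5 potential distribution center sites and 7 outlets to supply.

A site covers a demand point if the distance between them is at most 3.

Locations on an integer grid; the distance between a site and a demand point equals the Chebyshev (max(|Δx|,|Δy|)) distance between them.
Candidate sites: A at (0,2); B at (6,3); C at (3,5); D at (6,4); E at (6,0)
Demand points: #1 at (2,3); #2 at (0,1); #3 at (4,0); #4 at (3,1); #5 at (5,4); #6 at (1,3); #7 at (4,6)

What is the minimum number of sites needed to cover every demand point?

Coverage sets (demand points within 3 of each site):
  A: {#1, #2, #4, #6}
  B: {#3, #4, #5, #7}
  C: {#1, #5, #6, #7}
  D: {#4, #5, #7}
  E: {#3, #4}
No single site covers all 7 demand points.
But {A, B} covers everything, so the minimum is 2.

2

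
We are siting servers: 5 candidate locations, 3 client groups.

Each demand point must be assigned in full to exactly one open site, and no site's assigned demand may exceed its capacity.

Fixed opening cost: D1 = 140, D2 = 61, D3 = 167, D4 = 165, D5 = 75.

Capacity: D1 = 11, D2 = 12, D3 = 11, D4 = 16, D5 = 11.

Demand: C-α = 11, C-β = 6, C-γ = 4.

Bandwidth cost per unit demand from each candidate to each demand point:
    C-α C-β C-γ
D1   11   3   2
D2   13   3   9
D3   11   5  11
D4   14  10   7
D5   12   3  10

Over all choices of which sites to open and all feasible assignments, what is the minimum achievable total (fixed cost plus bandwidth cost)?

Open {D2, D5}; cheapest assignment that respects the capacities:
  D2 (cap 12, load 10): C-β, C-γ — cost 6×3 + 4×9 = 54
  D5 (cap 11, load 11): C-α — cost 11×12 = 132
  Shipping 186, fixed 136 → total 322.
  Any other capacity-feasible assignment to {D2, D5} ships for at least 186.
Compare {D1, D2}: its best feasible assignment gives total 370.
Compare {D1, D5}: its best feasible assignment gives total 373.
Every other set of open sites that can feasibly serve all demand totals ≥ 370 even under its best assignment. Minimum: 322.

322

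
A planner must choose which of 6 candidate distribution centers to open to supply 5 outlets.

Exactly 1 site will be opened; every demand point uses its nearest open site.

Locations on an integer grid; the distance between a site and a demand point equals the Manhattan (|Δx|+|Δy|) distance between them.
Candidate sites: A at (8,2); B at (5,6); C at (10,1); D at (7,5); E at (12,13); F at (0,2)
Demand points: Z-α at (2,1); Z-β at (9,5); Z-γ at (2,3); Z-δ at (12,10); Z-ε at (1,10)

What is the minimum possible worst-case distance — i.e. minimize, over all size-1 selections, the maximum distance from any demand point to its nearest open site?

11

Open {B}.
  Farthest demand point is Z-δ at distance 11 (to B); all others are ≤ 11.
With {D} the worst case is 11.
With {A} the worst case is 15.
No size-1 selection achieves below 11.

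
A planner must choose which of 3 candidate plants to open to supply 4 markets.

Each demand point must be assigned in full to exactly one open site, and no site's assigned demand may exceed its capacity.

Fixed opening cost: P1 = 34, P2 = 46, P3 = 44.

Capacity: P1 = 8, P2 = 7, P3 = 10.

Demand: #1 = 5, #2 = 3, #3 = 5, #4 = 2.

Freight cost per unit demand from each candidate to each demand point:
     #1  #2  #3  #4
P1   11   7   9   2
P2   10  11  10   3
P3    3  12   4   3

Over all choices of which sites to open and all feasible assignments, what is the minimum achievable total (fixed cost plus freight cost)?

Open {P1, P3}; cheapest assignment that respects the capacities:
  P1 (cap 8, load 5): #2, #4 — cost 3×7 + 2×2 = 25
  P3 (cap 10, load 10): #1, #3 — cost 5×3 + 5×4 = 35
  Shipping 60, fixed 78 → total 138.
  Any other capacity-feasible assignment to {P1, P3} ships for at least 60.
Compare {P2, P3}: its best feasible assignment gives total 164.
Compare {P1, P2, P3}: its best feasible assignment gives total 184.
Every other set of open sites that can feasibly serve all demand totals ≥ 164 even under its best assignment. Minimum: 138.

138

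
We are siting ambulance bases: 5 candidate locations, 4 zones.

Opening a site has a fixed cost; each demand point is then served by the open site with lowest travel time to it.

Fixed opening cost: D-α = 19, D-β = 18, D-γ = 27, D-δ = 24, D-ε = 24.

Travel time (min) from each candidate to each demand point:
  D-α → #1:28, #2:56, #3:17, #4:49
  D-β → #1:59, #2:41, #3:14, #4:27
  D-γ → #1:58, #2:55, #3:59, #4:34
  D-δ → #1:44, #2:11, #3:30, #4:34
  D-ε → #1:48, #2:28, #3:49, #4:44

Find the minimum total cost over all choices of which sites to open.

133

Open {D-α, D-δ}: assign each demand point to its cheapest open site.
  #1→D-α 28, #2→D-δ 11, #3→D-α 17, #4→D-δ 34
  travel time 90, fixed 43 → total 133.
Compare {D-β, D-δ}: travel time 96 + fixed 42 = 138.
Compare {D-α, D-β, D-δ}: travel time 80 + fixed 61 = 141.
Compare {D-δ}: travel time 119 + fixed 24 = 143.
All other subsets cost ≥ 138. Minimum total cost: 133.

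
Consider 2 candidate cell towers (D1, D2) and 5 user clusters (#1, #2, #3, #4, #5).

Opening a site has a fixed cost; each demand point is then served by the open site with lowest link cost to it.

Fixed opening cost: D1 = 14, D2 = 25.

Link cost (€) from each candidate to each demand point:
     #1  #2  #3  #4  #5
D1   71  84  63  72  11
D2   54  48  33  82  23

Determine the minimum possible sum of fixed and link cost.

257

Open {D1, D2}: assign each demand point to its cheapest open site.
  #1→D2 54, #2→D2 48, #3→D2 33, #4→D1 72, #5→D1 11
  link cost 218, fixed 39 → total 257.
Compare {D2}: link cost 240 + fixed 25 = 265.
Compare {D1}: link cost 301 + fixed 14 = 315.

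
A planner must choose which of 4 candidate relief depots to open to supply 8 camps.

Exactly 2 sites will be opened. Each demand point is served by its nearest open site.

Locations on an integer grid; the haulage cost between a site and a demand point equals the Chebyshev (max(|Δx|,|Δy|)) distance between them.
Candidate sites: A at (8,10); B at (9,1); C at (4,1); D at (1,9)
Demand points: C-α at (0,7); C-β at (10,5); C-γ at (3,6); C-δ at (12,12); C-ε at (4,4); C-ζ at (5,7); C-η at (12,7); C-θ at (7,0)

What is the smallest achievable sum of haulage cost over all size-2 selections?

Open {A, C}.
  C-α→C 6, C-β→A 5, C-γ→A 5, C-δ→A 4, C-ε→C 3, C-ζ→A 3, C-η→A 4, C-θ→C 3  ⇒ total 33.
Compare {A, B}: total 35.
Compare {A, D}: total 35.
No size-2 selection does better; minimum is 33.

33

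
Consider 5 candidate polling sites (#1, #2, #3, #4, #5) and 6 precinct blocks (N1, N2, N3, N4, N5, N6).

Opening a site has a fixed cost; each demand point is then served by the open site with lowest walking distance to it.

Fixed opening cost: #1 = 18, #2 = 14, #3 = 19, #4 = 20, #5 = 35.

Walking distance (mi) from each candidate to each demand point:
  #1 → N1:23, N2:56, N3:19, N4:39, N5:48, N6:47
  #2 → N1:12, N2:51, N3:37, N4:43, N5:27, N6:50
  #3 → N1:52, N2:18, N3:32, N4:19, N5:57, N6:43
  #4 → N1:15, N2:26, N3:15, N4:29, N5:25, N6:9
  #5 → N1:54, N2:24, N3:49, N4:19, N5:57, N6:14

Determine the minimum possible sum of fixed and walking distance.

Open {#4}: assign each demand point to its cheapest open site.
  N1→#4 15, N2→#4 26, N3→#4 15, N4→#4 29, N5→#4 25, N6→#4 9
  walking distance 119, fixed 20 → total 139.
Compare {#3, #4}: walking distance 101 + fixed 39 = 140.
Compare {#2, #4}: walking distance 116 + fixed 34 = 150.
Compare {#2, #3, #4}: walking distance 98 + fixed 53 = 151.
All other subsets cost ≥ 140. Minimum total cost: 139.

139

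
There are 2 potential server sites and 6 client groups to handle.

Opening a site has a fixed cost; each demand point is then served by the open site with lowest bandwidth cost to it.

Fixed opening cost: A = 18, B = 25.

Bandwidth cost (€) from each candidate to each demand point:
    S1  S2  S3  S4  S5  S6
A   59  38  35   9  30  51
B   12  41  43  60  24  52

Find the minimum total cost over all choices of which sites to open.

Open {A, B}: assign each demand point to its cheapest open site.
  S1→B 12, S2→A 38, S3→A 35, S4→A 9, S5→B 24, S6→A 51
  bandwidth cost 169, fixed 43 → total 212.
Compare {A}: bandwidth cost 222 + fixed 18 = 240.
Compare {B}: bandwidth cost 232 + fixed 25 = 257.

212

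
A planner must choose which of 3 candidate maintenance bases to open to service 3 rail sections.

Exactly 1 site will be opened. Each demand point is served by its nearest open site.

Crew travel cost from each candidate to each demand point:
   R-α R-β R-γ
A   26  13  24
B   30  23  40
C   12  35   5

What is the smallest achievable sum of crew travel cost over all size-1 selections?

52

Open {C}.
  R-α→C 12, R-β→C 35, R-γ→C 5  ⇒ total 52.
Compare {A}: total 63.
Compare {B}: total 93.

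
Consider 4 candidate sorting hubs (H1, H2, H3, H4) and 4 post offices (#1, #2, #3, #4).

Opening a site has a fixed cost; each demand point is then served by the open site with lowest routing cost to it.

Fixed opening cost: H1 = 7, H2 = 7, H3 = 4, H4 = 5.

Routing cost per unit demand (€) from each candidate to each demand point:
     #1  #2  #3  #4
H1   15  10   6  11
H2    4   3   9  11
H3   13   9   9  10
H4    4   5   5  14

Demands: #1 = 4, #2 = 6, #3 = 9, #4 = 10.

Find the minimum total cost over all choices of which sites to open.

195

Open {H2, H3, H4}: assign each demand point to its cheapest open site.
  #1→H2 4×4=16, #2→H2 6×3=18, #3→H4 9×5=45, #4→H3 10×10=100
  routing cost 179, fixed 16 → total 195.
Compare {H3, H4}: routing cost 191 + fixed 9 = 200.
Compare {H2, H4}: routing cost 189 + fixed 12 = 201.
Compare {H1, H2, H3, H4}: routing cost 179 + fixed 23 = 202.
All other subsets cost ≥ 200. Minimum total cost: 195.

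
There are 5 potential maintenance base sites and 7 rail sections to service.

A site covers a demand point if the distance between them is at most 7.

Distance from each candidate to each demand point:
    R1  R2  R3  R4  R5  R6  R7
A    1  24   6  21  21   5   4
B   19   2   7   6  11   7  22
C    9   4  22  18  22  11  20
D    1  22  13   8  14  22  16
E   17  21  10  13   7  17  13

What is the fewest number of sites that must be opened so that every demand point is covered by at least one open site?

Coverage sets (demand points within 7 of each site):
  A: {R1, R3, R6, R7}
  B: {R2, R3, R4, R6}
  C: {R2}
  D: {R1}
  E: {R5}
No 2 sites suffice: every size-2 union leaves at least one demand point uncovered.
But {A, B, E} covers everything, so the minimum is 3.

3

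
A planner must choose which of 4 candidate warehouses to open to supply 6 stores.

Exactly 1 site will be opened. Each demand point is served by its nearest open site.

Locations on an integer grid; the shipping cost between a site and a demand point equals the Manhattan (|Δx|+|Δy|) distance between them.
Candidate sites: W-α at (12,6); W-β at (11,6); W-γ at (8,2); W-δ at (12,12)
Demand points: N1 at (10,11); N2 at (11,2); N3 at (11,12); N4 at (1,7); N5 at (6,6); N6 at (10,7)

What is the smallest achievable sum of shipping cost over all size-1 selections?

34

Open {W-β}.
  N1→W-β 6, N2→W-β 4, N3→W-β 6, N4→W-β 11, N5→W-β 5, N6→W-β 2  ⇒ total 34.
Compare {W-α}: total 40.
Compare {W-δ}: total 50.
No size-1 selection does better; minimum is 34.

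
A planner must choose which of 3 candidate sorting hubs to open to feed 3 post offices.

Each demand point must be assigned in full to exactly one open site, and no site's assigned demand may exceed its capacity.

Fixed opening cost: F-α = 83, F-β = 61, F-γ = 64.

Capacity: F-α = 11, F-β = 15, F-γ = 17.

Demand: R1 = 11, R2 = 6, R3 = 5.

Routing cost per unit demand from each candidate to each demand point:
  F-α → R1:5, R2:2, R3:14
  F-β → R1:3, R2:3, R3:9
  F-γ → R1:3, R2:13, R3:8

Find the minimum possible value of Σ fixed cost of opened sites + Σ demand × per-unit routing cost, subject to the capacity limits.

216

Open {F-β, F-γ}; cheapest assignment that respects the capacities:
  F-β (cap 15, load 6): R2 — cost 6×3 = 18
  F-γ (cap 17, load 16): R1, R3 — cost 11×3 + 5×8 = 73
  Shipping 91, fixed 125 → total 216.
  Any other capacity-feasible assignment to {F-β, F-γ} ships for at least 91.
Compare {F-α, F-γ}: its best feasible assignment gives total 232.
Compare {F-α, F-β}: its best feasible assignment gives total 259.
Every other set of open sites that can feasibly serve all demand totals ≥ 232 even under its best assignment. Minimum: 216.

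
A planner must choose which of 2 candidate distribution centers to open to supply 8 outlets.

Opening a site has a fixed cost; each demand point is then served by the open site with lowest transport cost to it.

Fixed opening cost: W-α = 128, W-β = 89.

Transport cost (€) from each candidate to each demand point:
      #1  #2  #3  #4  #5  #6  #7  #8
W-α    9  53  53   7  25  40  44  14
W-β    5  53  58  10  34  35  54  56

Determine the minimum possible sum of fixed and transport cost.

Open {W-α}: assign each demand point to its cheapest open site.
  #1→W-α 9, #2→W-α 53, #3→W-α 53, #4→W-α 7, #5→W-α 25, #6→W-α 40, #7→W-α 44, #8→W-α 14
  transport cost 245, fixed 128 → total 373.
Compare {W-β}: transport cost 305 + fixed 89 = 394.
Compare {W-α, W-β}: transport cost 236 + fixed 217 = 453.

373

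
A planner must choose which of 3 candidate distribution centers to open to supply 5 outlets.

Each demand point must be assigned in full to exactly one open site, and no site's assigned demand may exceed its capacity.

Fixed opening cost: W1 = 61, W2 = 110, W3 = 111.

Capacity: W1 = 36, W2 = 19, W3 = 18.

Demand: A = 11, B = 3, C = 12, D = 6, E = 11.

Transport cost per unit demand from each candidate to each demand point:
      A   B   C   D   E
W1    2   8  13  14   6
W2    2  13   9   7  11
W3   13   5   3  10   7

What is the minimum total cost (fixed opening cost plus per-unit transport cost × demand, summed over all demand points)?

380

Open {W1, W3}; cheapest assignment that respects the capacities:
  W1 (cap 36, load 25): A, B, E — cost 11×2 + 3×8 + 11×6 = 112
  W3 (cap 18, load 18): C, D — cost 12×3 + 6×10 = 96
  Shipping 208, fixed 172 → total 380.
  Any other capacity-feasible assignment to {W1, W3} ships for at least 208.
Compare {W1, W2}: its best feasible assignment gives total 433.
Compare {W1, W2, W3}: its best feasible assignment gives total 463.
Every other set of open sites that can feasibly serve all demand totals ≥ 433 even under its best assignment. Minimum: 380.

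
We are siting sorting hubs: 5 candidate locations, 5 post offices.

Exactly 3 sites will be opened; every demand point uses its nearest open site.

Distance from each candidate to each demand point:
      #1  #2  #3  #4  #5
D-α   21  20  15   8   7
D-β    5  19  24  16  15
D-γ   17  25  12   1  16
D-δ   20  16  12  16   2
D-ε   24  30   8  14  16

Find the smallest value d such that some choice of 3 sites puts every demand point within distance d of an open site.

Open {D-α, D-β, D-δ}.
  Farthest demand point is #2 at distance 16 (to D-δ); all others are ≤ 16.
With {D-β, D-γ, D-δ} the worst case is 16.
With {D-β, D-δ, D-ε} the worst case is 16.
No size-3 selection achieves below 16.

16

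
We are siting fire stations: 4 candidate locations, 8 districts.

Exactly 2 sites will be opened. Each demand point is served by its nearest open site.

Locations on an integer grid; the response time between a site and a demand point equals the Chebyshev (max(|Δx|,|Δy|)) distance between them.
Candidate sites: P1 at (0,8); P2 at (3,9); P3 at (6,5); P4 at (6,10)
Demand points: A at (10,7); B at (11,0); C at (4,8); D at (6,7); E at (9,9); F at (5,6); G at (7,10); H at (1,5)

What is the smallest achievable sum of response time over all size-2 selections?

23

Open {P3, P4}.
  A→P3 4, B→P3 5, C→P4 2, D→P3 2, E→P4 3, F→P3 1, G→P4 1, H→P3 5  ⇒ total 23.
Compare {P2, P3}: total 25.
Compare {P1, P3}: total 27.
No size-2 selection does better; minimum is 23.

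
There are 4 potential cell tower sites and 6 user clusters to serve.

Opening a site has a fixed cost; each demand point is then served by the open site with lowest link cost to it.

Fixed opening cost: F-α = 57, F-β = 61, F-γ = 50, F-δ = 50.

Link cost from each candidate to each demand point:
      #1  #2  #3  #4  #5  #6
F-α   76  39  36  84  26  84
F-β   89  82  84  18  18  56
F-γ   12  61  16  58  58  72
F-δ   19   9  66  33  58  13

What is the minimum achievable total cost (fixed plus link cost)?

Open {F-γ, F-δ}: assign each demand point to its cheapest open site.
  #1→F-γ 12, #2→F-δ 9, #3→F-γ 16, #4→F-δ 33, #5→F-γ 58, #6→F-δ 13
  link cost 141, fixed 100 → total 241.
Compare {F-α, F-δ}: link cost 136 + fixed 107 = 243.
Compare {F-β, F-γ, F-δ}: link cost 86 + fixed 161 = 247.
Compare {F-δ}: link cost 198 + fixed 50 = 248.
All other subsets cost ≥ 243. Minimum total cost: 241.

241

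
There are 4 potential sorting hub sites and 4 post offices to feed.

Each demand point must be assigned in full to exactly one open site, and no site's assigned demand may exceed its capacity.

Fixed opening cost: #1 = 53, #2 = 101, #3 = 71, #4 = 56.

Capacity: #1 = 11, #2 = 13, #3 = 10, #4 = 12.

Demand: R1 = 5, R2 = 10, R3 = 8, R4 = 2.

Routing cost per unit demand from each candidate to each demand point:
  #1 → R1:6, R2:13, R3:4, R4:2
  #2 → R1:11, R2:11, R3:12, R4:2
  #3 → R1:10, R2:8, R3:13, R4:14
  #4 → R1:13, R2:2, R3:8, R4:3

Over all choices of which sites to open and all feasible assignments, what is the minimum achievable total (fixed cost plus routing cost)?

286

Open {#1, #3, #4}; cheapest assignment that respects the capacities:
  #1 (cap 11, load 10): R3, R4 — cost 8×4 + 2×2 = 36
  #3 (cap 10, load 5): R1 — cost 5×10 = 50
  #4 (cap 12, load 10): R2 — cost 10×2 = 20
  Shipping 106, fixed 180 → total 286.
  Any other capacity-feasible assignment to {#1, #3, #4} ships for at least 106.
Compare {#1, #2, #4}: its best feasible assignment gives total 321.
Compare {#2, #4}: its best feasible assignment gives total 334.
Every other set of open sites that can feasibly serve all demand totals ≥ 321 even under its best assignment. Minimum: 286.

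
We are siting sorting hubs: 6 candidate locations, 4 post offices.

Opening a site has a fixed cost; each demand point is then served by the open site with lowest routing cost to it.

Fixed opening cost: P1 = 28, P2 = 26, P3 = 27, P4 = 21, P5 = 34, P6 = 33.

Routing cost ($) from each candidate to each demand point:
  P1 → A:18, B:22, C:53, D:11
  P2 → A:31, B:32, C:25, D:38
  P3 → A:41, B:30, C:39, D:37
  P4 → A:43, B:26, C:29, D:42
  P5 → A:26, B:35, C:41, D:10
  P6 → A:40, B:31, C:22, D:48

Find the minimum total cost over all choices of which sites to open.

Open {P1, P4}: assign each demand point to its cheapest open site.
  A→P1 18, B→P1 22, C→P4 29, D→P1 11
  routing cost 80, fixed 49 → total 129.
Compare {P1, P2}: routing cost 76 + fixed 54 = 130.
Compare {P1}: routing cost 104 + fixed 28 = 132.
Compare {P1, P6}: routing cost 73 + fixed 61 = 134.
All other subsets cost ≥ 130. Minimum total cost: 129.

129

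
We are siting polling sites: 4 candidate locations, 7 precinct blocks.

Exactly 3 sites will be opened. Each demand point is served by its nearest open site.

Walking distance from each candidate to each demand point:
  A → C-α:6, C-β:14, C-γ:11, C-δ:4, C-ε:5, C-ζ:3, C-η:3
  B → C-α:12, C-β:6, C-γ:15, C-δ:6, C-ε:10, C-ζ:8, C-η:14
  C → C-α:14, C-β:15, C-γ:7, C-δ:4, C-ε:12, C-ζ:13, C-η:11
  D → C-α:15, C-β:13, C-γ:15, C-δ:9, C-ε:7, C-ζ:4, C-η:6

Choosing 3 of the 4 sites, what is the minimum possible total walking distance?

Open {A, B, C}.
  C-α→A 6, C-β→B 6, C-γ→C 7, C-δ→A 4, C-ε→A 5, C-ζ→A 3, C-η→A 3  ⇒ total 34.
Compare {A, B, D}: total 38.
Compare {A, C, D}: total 41.
No size-3 selection does better; minimum is 34.

34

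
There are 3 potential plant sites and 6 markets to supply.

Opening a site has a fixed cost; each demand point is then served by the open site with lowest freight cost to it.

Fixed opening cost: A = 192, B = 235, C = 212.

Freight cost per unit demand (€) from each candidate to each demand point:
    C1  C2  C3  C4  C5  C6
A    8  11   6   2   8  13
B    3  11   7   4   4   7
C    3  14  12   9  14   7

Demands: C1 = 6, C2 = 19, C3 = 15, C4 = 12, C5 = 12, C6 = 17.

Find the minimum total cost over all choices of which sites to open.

782

Open {B}: assign each demand point to its cheapest open site.
  C1→B 6×3=18, C2→B 19×11=209, C3→B 15×7=105, C4→B 12×4=48, C5→B 12×4=48, C6→B 17×7=119
  freight cost 547, fixed 235 → total 782.
Compare {A}: freight cost 688 + fixed 192 = 880.
Compare {A, B}: freight cost 508 + fixed 427 = 935.
Compare {A, C}: freight cost 556 + fixed 404 = 960.
All other subsets cost ≥ 880. Minimum total cost: 782.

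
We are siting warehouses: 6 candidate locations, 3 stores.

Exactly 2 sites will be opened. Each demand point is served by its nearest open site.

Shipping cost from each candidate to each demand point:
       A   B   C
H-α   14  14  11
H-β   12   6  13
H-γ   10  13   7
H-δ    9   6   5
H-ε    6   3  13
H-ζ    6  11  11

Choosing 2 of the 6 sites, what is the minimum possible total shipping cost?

14

Open {H-δ, H-ε}.
  A→H-ε 6, B→H-ε 3, C→H-δ 5  ⇒ total 14.
Compare {H-γ, H-ε}: total 16.
Compare {H-δ, H-ζ}: total 17.
No size-2 selection does better; minimum is 14.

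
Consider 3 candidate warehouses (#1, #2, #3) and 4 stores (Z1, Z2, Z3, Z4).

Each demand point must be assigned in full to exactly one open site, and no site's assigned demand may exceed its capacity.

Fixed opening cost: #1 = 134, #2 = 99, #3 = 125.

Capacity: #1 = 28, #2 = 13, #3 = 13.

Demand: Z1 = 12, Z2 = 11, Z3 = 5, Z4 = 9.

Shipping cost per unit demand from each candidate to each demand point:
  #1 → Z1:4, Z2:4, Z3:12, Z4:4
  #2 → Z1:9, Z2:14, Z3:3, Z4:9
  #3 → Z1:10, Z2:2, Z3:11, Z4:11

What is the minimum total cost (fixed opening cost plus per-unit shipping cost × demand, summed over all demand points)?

425

Open {#1, #3}; cheapest assignment that respects the capacities:
  #1 (cap 28, load 26): Z1, Z3, Z4 — cost 12×4 + 5×12 + 9×4 = 144
  #3 (cap 13, load 11): Z2 — cost 11×2 = 22
  Shipping 166, fixed 259 → total 425.
  Any other capacity-feasible assignment to {#1, #3} ships for at least 166.
Compare {#1, #2}: its best feasible assignment gives total 466.
Compare {#1, #2, #3}: its best feasible assignment gives total 479.
Every other set of open sites that can feasibly serve all demand totals ≥ 466 even under its best assignment. Minimum: 425.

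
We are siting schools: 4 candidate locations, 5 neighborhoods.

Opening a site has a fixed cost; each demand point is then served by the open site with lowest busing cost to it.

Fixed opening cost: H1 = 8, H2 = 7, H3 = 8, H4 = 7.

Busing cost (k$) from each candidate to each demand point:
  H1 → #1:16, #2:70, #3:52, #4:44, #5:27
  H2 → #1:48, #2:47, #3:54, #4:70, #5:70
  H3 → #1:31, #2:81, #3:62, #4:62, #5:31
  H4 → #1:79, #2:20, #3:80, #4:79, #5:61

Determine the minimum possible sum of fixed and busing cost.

Open {H1, H4}: assign each demand point to its cheapest open site.
  #1→H1 16, #2→H4 20, #3→H1 52, #4→H1 44, #5→H1 27
  busing cost 159, fixed 15 → total 174.
Compare {H1, H2, H4}: busing cost 159 + fixed 22 = 181.
Compare {H1, H3, H4}: busing cost 159 + fixed 23 = 182.
Compare {H1, H2, H3, H4}: busing cost 159 + fixed 30 = 189.
All other subsets cost ≥ 181. Minimum total cost: 174.

174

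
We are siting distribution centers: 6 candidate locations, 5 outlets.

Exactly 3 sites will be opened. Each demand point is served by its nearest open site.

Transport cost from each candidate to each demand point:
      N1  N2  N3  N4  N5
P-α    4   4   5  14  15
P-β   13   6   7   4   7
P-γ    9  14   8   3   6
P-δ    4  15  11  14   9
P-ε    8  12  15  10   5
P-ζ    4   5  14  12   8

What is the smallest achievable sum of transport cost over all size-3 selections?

21

Open {P-α, P-γ, P-ε}.
  N1→P-α 4, N2→P-α 4, N3→P-α 5, N4→P-γ 3, N5→P-ε 5  ⇒ total 21.
Compare {P-α, P-β, P-γ}: total 22.
Compare {P-α, P-β, P-ε}: total 22.
No size-3 selection does better; minimum is 21.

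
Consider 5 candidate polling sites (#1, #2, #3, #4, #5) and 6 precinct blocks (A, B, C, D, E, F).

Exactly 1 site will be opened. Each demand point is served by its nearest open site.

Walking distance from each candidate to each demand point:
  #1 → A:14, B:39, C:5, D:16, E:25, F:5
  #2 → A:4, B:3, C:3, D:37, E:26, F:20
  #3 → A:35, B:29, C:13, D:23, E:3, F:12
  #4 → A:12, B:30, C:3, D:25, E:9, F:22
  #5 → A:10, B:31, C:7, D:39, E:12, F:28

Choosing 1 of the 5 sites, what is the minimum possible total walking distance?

Open {#2}.
  A→#2 4, B→#2 3, C→#2 3, D→#2 37, E→#2 26, F→#2 20  ⇒ total 93.
Compare {#4}: total 101.
Compare {#1}: total 104.
No size-1 selection does better; minimum is 93.

93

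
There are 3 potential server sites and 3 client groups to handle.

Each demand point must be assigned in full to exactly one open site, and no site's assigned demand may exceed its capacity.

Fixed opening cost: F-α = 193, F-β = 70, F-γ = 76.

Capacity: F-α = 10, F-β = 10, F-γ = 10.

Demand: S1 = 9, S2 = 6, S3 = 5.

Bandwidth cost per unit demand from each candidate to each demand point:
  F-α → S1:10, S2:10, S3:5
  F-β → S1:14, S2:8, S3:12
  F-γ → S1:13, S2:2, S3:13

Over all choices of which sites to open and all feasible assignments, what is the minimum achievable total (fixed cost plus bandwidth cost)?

Open {F-α, F-β, F-γ}; cheapest assignment that respects the capacities:
  F-α (cap 10, load 9): S1 — cost 9×10 = 90
  F-β (cap 10, load 5): S3 — cost 5×12 = 60
  F-γ (cap 10, load 6): S2 — cost 6×2 = 12
  Shipping 162, fixed 339 → total 501.
  Any other capacity-feasible assignment to {F-α, F-β, F-γ} ships for at least 162.
Total demand is 20; every other set of sites either has combined capacity below 20 or cannot fit the demands without splitting one across sites, so {F-α, F-β, F-γ} is the only feasible choice of open sites. Minimum: 501.

501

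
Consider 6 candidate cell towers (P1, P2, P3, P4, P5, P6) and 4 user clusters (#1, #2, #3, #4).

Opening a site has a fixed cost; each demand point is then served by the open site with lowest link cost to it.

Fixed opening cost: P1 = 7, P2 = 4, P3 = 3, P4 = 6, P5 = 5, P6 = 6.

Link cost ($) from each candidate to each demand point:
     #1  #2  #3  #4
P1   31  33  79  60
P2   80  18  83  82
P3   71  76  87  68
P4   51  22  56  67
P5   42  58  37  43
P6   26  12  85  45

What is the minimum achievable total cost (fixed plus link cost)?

Open {P5, P6}: assign each demand point to its cheapest open site.
  #1→P6 26, #2→P6 12, #3→P5 37, #4→P5 43
  link cost 118, fixed 11 → total 129.
Compare {P3, P5, P6}: link cost 118 + fixed 14 = 132.
Compare {P2, P5, P6}: link cost 118 + fixed 15 = 133.
Compare {P4, P5, P6}: link cost 118 + fixed 17 = 135.
All other subsets cost ≥ 132. Minimum total cost: 129.

129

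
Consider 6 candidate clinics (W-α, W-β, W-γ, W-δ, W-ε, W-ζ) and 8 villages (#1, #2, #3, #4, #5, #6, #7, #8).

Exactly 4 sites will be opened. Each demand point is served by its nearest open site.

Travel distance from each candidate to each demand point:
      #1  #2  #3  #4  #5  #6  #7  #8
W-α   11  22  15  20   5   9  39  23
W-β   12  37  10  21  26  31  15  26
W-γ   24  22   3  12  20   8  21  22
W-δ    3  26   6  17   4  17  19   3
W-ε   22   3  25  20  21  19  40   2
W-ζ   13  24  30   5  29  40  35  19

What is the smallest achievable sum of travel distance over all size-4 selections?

47

Open {W-γ, W-δ, W-ε, W-ζ}.
  #1→W-δ 3, #2→W-ε 3, #3→W-γ 3, #4→W-ζ 5, #5→W-δ 4, #6→W-γ 8, #7→W-δ 19, #8→W-ε 2  ⇒ total 47.
Compare {W-β, W-γ, W-δ, W-ε}: total 50.
Compare {W-α, W-δ, W-ε, W-ζ}: total 51.
No size-4 selection does better; minimum is 47.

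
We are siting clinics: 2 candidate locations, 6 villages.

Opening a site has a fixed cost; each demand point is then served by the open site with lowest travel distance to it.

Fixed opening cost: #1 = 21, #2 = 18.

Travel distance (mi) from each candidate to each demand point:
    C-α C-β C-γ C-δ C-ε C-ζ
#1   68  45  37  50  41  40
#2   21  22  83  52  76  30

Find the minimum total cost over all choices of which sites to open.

240

Open {#1, #2}: assign each demand point to its cheapest open site.
  C-α→#2 21, C-β→#2 22, C-γ→#1 37, C-δ→#1 50, C-ε→#1 41, C-ζ→#2 30
  travel distance 201, fixed 39 → total 240.
Compare {#1}: travel distance 281 + fixed 21 = 302.
Compare {#2}: travel distance 284 + fixed 18 = 302.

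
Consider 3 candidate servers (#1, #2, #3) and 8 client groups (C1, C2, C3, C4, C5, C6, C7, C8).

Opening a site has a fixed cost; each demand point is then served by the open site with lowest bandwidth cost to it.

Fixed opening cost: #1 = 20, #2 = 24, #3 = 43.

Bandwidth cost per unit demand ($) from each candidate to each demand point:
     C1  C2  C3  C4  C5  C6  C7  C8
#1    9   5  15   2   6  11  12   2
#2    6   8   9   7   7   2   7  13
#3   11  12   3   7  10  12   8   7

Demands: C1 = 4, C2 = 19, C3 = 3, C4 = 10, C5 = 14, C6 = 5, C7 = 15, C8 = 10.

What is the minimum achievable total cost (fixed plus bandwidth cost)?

429

Open {#1, #2}: assign each demand point to its cheapest open site.
  C1→#2 4×6=24, C2→#1 19×5=95, C3→#2 3×9=27, C4→#1 10×2=20, C5→#1 14×6=84, C6→#2 5×2=10, C7→#2 15×7=105, C8→#1 10×2=20
  bandwidth cost 385, fixed 44 → total 429.
Compare {#1, #2, #3}: bandwidth cost 367 + fixed 87 = 454.
Compare {#1, #3}: bandwidth cost 439 + fixed 63 = 502.
Compare {#1}: bandwidth cost 535 + fixed 20 = 555.
All other subsets cost ≥ 454. Minimum total cost: 429.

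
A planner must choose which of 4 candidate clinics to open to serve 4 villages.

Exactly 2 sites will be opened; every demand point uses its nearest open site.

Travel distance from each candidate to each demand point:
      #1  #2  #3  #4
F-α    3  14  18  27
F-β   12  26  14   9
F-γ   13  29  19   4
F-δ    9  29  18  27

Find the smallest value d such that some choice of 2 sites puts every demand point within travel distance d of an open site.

14

Open {F-α, F-β}.
  Farthest demand point is #2 at travel distance 14 (to F-α); all others are ≤ 14.
With {F-α, F-γ} the worst case is 18.
With {F-β, F-γ} the worst case is 26.
No size-2 selection achieves below 14.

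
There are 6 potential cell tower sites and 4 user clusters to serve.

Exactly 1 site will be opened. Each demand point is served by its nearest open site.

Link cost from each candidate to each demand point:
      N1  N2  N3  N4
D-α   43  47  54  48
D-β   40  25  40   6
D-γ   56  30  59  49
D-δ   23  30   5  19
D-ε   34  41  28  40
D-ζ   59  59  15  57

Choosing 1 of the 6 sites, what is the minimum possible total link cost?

77

Open {D-δ}.
  N1→D-δ 23, N2→D-δ 30, N3→D-δ 5, N4→D-δ 19  ⇒ total 77.
Compare {D-β}: total 111.
Compare {D-ε}: total 143.
No size-1 selection does better; minimum is 77.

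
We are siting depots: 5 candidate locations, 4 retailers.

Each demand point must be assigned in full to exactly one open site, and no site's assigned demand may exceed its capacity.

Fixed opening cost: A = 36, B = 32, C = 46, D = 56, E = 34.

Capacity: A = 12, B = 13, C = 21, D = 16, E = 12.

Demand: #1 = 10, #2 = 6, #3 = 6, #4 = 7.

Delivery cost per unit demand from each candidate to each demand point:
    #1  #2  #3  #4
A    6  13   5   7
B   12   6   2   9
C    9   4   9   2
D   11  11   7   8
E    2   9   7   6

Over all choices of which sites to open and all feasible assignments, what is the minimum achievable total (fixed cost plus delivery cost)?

Open {B, C, E}; cheapest assignment that respects the capacities:
  B (cap 13, load 6): #3 — cost 6×2 = 12
  C (cap 21, load 13): #2, #4 — cost 6×4 + 7×2 = 38
  E (cap 12, load 10): #1 — cost 10×2 = 20
  Shipping 70, fixed 112 → total 182.
  Any other capacity-feasible assignment to {B, C, E} ships for at least 70.
Compare {C, E}: its best feasible assignment gives total 192.
Compare {A, C, E}: its best feasible assignment gives total 204.
Every other set of open sites that can feasibly serve all demand totals ≥ 192 even under its best assignment. Minimum: 182.

182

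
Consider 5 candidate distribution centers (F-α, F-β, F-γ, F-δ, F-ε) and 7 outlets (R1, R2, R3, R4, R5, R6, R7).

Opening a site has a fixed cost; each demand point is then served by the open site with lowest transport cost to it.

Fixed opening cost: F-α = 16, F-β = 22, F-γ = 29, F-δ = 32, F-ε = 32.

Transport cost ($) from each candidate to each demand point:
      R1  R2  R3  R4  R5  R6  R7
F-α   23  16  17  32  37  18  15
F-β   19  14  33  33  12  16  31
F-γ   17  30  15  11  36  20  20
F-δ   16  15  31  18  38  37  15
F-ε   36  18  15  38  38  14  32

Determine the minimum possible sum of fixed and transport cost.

Open {F-β, F-γ}: assign each demand point to its cheapest open site.
  R1→F-γ 17, R2→F-β 14, R3→F-γ 15, R4→F-γ 11, R5→F-β 12, R6→F-β 16, R7→F-γ 20
  transport cost 105, fixed 51 → total 156.
Compare {F-α, F-β}: transport cost 125 + fixed 38 = 163.
Compare {F-α, F-β, F-γ}: transport cost 100 + fixed 67 = 167.
Compare {F-α, F-γ}: transport cost 128 + fixed 45 = 173.
All other subsets cost ≥ 163. Minimum total cost: 156.

156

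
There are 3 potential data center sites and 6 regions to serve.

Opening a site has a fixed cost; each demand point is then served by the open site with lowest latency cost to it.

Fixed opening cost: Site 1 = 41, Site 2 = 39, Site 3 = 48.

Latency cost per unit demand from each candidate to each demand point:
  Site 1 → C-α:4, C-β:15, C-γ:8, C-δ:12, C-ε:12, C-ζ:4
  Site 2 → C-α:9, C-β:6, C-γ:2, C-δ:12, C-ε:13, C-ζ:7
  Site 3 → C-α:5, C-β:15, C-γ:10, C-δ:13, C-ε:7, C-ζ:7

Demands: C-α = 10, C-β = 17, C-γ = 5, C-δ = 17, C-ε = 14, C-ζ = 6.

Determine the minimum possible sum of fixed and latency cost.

Open {Site 2, Site 3}: assign each demand point to its cheapest open site.
  C-α→Site 3 10×5=50, C-β→Site 2 17×6=102, C-γ→Site 2 5×2=10, C-δ→Site 2 17×12=204, C-ε→Site 3 14×7=98, C-ζ→Site 2 6×7=42
  latency cost 506, fixed 87 → total 593.
Compare {Site 1, Site 2, Site 3}: latency cost 478 + fixed 128 = 606.
Compare {Site 1, Site 2}: latency cost 548 + fixed 80 = 628.
Compare {Site 2}: latency cost 630 + fixed 39 = 669.
All other subsets cost ≥ 606. Minimum total cost: 593.

593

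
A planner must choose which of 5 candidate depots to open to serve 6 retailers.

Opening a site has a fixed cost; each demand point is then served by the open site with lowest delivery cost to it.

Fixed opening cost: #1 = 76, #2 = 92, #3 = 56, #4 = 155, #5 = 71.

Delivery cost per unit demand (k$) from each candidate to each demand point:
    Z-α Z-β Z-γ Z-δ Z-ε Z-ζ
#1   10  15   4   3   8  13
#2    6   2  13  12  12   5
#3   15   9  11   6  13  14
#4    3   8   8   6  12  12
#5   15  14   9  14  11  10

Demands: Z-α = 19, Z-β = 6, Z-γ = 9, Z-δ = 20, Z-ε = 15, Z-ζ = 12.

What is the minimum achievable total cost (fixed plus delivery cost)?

570

Open {#1, #2}: assign each demand point to its cheapest open site.
  Z-α→#2 19×6=114, Z-β→#2 6×2=12, Z-γ→#1 9×4=36, Z-δ→#1 20×3=60, Z-ε→#1 15×8=120, Z-ζ→#2 12×5=60
  delivery cost 402, fixed 168 → total 570.
Compare {#1, #2, #3}: delivery cost 402 + fixed 224 = 626.
Compare {#1, #2, #5}: delivery cost 402 + fixed 239 = 641.
Compare {#1, #2, #4}: delivery cost 345 + fixed 323 = 668.
All other subsets cost ≥ 626. Minimum total cost: 570.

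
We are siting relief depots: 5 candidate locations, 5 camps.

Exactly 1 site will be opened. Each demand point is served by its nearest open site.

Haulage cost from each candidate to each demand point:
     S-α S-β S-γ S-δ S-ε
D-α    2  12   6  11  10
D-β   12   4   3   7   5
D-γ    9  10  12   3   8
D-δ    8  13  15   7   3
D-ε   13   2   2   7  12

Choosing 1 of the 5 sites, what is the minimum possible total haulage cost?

Open {D-β}.
  S-α→D-β 12, S-β→D-β 4, S-γ→D-β 3, S-δ→D-β 7, S-ε→D-β 5  ⇒ total 31.
Compare {D-ε}: total 36.
Compare {D-α}: total 41.
No size-1 selection does better; minimum is 31.

31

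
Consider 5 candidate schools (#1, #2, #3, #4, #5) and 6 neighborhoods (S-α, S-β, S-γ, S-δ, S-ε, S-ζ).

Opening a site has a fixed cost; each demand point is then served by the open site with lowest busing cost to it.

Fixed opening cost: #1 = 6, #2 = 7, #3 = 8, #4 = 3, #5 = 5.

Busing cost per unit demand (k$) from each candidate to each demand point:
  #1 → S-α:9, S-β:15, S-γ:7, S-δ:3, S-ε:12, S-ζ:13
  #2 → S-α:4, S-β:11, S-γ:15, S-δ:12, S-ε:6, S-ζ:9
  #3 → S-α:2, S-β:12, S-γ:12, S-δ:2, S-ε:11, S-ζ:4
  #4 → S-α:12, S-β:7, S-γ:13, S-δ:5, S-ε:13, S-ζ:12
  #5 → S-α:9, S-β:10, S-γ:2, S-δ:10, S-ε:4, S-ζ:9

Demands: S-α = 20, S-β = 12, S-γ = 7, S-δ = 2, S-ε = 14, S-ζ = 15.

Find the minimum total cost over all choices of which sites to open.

Open {#3, #4, #5}: assign each demand point to its cheapest open site.
  S-α→#3 20×2=40, S-β→#4 12×7=84, S-γ→#5 7×2=14, S-δ→#3 2×2=4, S-ε→#5 14×4=56, S-ζ→#3 15×4=60
  busing cost 258, fixed 16 → total 274.
Compare {#1, #3, #4, #5}: busing cost 258 + fixed 22 = 280.
Compare {#2, #3, #4, #5}: busing cost 258 + fixed 23 = 281.
Compare {#1, #2, #3, #4, #5}: busing cost 258 + fixed 29 = 287.
All other subsets cost ≥ 280. Minimum total cost: 274.

274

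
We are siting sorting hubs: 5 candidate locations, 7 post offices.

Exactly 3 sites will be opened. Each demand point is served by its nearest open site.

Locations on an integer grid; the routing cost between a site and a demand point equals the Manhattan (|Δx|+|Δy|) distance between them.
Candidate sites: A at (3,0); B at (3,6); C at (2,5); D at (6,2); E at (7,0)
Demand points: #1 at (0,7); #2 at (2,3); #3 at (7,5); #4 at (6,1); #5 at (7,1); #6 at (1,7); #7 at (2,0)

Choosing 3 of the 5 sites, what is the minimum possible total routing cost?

Open {A, C, D}.
  #1→C 4, #2→C 2, #3→D 4, #4→D 1, #5→D 2, #6→C 3, #7→A 1  ⇒ total 17.
Compare {A, C, E}: total 18.
Compare {A, B, D}: total 19.
No size-3 selection does better; minimum is 17.

17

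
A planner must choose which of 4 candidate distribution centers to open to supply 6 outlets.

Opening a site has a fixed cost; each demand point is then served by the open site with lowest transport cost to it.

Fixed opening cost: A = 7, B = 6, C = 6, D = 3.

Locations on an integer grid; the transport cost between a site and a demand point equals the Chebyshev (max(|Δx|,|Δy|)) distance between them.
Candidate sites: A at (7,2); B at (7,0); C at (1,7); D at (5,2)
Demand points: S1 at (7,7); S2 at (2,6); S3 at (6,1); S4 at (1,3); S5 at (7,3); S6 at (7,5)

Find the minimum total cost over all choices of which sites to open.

Open {D}: assign each demand point to its cheapest open site.
  S1→D 5, S2→D 4, S3→D 1, S4→D 4, S5→D 2, S6→D 3
  transport cost 19, fixed 3 → total 22.
Compare {C, D}: transport cost 16 + fixed 9 = 25.
Compare {A}: transport cost 21 + fixed 7 = 28.
Compare {A, C}: transport cost 15 + fixed 13 = 28.
All other subsets cost ≥ 25. Minimum total cost: 22.

22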